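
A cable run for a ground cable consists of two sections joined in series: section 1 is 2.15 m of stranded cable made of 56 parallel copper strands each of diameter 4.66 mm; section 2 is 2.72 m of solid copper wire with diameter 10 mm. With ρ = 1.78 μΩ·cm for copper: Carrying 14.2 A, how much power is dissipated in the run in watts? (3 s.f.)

0.132 W

ρ = 1.78 μΩ·cm = 1.78×10^-8 Ω·m
Section 1: A_strand = π(2.3300e-03)² = 1.706e-05 m²; R₁ = ρL/(N·A_s) = (1.78×10^-8)(2.15)/(56×1.706e-05) = 4.007×10^-5 Ω
Section 2: A = π(d/2)² = π(5.0000e-03 m)² = 7.854e-05 m²
R₂ = (1.78×10^-8)(2.72)/(7.854e-05) = 6.165×10^-4 Ω
R = R₁ + R₂ = 6.565×10^-4 Ω
P = I²R = (14.2)² × 6.565×10^-4 = 0.132 W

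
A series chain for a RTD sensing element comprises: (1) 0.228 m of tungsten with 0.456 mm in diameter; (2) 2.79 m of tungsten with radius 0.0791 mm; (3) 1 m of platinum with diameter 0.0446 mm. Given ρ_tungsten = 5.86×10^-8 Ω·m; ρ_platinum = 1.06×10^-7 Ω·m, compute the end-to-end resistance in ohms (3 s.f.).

76.2 Ω

Seg 1: A = π(d/2)² = π(2.2800e-04 m)² = 1.633e-07 m²
R_1 = (5.86×10^-8)(0.228)/(1.633e-07) = 0.08181 Ω
Seg 2: A = πr² = π(7.9100e-05 m)² = 1.966e-08 m²
R_2 = (5.86×10^-8)(2.79)/(1.966e-08) = 8.318 Ω
Seg 3: A = π(d/2)² = π(2.2300e-05 m)² = 1.562e-09 m²
R_3 = (1.06×10^-7)(1)/(1.562e-09) = 67.85 Ω
R_total = R_1 + R_2 + R_3 = 76.2 Ω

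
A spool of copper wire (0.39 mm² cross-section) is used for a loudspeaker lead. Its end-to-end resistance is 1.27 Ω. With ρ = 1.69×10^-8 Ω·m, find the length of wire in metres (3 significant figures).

29.3 m

A = 0.39 mm² = 3.900e-07 m²
L = RA/ρ = (1.27)(3.900e-07)/(1.69×10^-8) = 29.3 m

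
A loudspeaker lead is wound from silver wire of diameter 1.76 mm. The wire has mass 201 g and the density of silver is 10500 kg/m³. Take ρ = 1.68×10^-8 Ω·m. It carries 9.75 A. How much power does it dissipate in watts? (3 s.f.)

5.17 W

A = π(d/2)² = π(8.8000e-04 m)² = 2.4328e-06 m²
L = m/(density·A) = 0.201/(10500×2.4328e-06) = 7.868 m
R = ρL/A = (1.68×10^-8)(7.868)/(2.4328e-06) = 0.05434 Ω
P = I²R = (9.75)² × 0.05434 = 5.17 W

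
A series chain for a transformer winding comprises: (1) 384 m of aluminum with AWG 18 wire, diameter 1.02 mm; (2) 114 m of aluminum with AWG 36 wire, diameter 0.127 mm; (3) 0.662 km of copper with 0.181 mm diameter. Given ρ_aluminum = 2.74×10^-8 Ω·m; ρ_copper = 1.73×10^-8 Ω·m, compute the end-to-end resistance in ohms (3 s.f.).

705 Ω

Seg 1: A = π(1.02/2 mm)² = π(5.1000e-04 m)² = 8.171e-07 m²
R_1 = (2.74×10^-8)(384)/(8.171e-07) = 12.88 Ω
Seg 2: A = π(0.127/2 mm)² = π(6.3500e-05 m)² = 1.267e-08 m²
R_2 = (2.74×10^-8)(114)/(1.267e-08) = 246.6 Ω
Seg 3: A = π(d/2)² = π(9.0500e-05 m)² = 2.573e-08 m²
R_3 = (1.73×10^-8)(662)/(2.573e-08) = 445.1 Ω
R_total = R_1 + R_2 + R_3 = 705 Ω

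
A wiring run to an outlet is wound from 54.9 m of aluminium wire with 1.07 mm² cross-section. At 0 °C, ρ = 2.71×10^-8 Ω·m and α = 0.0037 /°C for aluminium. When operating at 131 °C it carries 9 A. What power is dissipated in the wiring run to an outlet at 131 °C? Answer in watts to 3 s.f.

167 W

A = 1.07 mm² = 1.070e-06 m²
R₍0₎ = ρL/A = (2.71×10^-8)(54.9)/(1.070e-06) = 1.39 Ω
R₍131₎ = R₍0₎(1 + αΔT) = 1.39 × (1 + 0.0037×131) = 2.064 Ω
P = I²R = (9)² × 2.064 = 167 W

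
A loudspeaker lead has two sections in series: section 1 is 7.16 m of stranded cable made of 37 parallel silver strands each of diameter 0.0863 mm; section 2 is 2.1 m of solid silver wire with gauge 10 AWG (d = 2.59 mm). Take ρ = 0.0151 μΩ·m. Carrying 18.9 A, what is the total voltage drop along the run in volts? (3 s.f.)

ρ = 0.0151 μΩ·m = 1.51×10^-8 Ω·m
Section 1: A_strand = π(4.3150e-05)² = 5.849e-09 m²; R₁ = ρL/(N·A_s) = (1.51×10^-8)(7.16)/(37×5.849e-09) = 0.4995 Ω
Section 2: A = π(2.59/2 mm)² = π(1.2950e-03 m)² = 5.269e-06 m²
R₂ = (1.51×10^-8)(2.1)/(5.269e-06) = 0.006019 Ω
R = R₁ + R₂ = 0.5056 Ω
V = IR = 18.9 × 0.5056 = 9.56 V

9.56 V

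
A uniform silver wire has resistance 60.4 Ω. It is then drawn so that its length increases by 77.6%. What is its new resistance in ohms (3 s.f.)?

k = 1 + 77.6/100 = 1.776; volume constant ⇒ A' = A/k, so R' = k²R.
R' = 3.154 × 60.4 = 191 Ω

191 Ω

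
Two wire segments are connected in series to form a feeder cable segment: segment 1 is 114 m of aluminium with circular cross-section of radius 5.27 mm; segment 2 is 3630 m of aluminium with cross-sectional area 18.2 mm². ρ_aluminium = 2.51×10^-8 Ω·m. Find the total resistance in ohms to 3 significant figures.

Segment 1: A = πr² = π(5.2700e-03 m)² = 8.725e-05 m²
R₁ = ρL/A = (2.51×10^-8)(114)/(8.725e-05) = 0.03279 Ω
Segment 2: A = 18.2 mm² = 1.820e-05 m²
R₂ = (2.51×10^-8)(3630)/(1.820e-05) = 5.006 Ω
R = R₁ + R₂ = 5.04 Ω

5.04 Ω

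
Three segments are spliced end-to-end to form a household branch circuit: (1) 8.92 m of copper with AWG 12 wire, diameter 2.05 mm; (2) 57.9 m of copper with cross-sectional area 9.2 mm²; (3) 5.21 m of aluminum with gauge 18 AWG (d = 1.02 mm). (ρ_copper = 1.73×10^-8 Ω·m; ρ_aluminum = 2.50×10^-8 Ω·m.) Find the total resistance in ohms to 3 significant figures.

Seg 1: A = π(2.05/2 mm)² = π(1.0250e-03 m)² = 3.301e-06 m²
R_1 = (1.73×10^-8)(8.92)/(3.301e-06) = 0.04675 Ω
Seg 2: A = 9.2 mm² = 9.200e-06 m²
R_2 = (1.73×10^-8)(57.9)/(9.200e-06) = 0.1089 Ω
Seg 3: A = π(1.02/2 mm)² = π(5.1000e-04 m)² = 8.171e-07 m²
R_3 = (2.50×10^-8)(5.21)/(8.171e-07) = 0.1594 Ω
R_total = R_1 + R_2 + R_3 = 0.315 Ω

0.315 Ω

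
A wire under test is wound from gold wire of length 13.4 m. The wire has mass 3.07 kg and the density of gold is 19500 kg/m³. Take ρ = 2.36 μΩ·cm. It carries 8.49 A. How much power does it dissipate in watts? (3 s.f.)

ρ = 2.36 μΩ·cm = 2.36×10^-8 Ω·m
A = m/(density·L) = 3.07/(19500×13.4) = 1.1749e-05 m²
R = ρL/A = (2.36×10^-8)(13.4)/(1.1749e-05) = 0.02692 Ω
P = I²R = (8.49)² × 0.02692 = 1.94 W

1.94 W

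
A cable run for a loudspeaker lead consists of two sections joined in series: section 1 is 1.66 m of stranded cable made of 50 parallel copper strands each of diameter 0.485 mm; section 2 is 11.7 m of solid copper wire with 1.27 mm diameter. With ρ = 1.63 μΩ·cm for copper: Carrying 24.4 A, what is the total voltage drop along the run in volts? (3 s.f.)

3.74 V

ρ = 1.63 μΩ·cm = 1.63×10^-8 Ω·m
Section 1: A_strand = π(2.4250e-04)² = 1.847e-07 m²; R₁ = ρL/(N·A_s) = (1.63×10^-8)(1.66)/(50×1.847e-07) = 0.002929 Ω
Section 2: A = π(d/2)² = π(6.3500e-04 m)² = 1.267e-06 m²
R₂ = (1.63×10^-8)(11.7)/(1.267e-06) = 0.1505 Ω
R = R₁ + R₂ = 0.1535 Ω
V = IR = 24.4 × 0.1535 = 3.74 V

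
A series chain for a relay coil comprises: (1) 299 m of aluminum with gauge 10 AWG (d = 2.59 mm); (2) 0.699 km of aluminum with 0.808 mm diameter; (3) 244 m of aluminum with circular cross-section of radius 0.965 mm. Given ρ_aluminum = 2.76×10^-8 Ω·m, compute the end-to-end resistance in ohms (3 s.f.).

Seg 1: A = π(2.59/2 mm)² = π(1.2950e-03 m)² = 5.269e-06 m²
R_1 = (2.76×10^-8)(299)/(5.269e-06) = 1.566 Ω
Seg 2: A = π(d/2)² = π(4.0400e-04 m)² = 5.128e-07 m²
R_2 = (2.76×10^-8)(699)/(5.128e-07) = 37.62 Ω
Seg 3: A = πr² = π(9.6500e-04 m)² = 2.926e-06 m²
R_3 = (2.76×10^-8)(244)/(2.926e-06) = 2.302 Ω
R_total = R_1 + R_2 + R_3 = 41.5 Ω

41.5 Ω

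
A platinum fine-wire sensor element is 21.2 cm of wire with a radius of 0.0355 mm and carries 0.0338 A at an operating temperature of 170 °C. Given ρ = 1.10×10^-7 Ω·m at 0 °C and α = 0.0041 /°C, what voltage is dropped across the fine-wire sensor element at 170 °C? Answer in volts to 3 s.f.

A = πr² = π(3.5500e-05 m)² = 3.959e-09 m²
R₍0₎ = ρL/A = (1.10×10^-7)(0.212)/(3.959e-09) = 5.89 Ω
R₍170₎ = R₍0₎(1 + αΔT) = 5.89 × (1 + 0.0041×170) = 9.995 Ω
V = IR = 0.0338 × 9.995 = 0.338 V

0.338 V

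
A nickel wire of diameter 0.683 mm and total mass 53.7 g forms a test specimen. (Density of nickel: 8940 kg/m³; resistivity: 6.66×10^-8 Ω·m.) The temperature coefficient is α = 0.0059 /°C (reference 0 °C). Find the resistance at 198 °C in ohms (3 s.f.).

A = π(d/2)² = π(3.4150e-04 m)² = 3.6638e-07 m²
L = m/(density·A) = 0.0537/(8940×3.6638e-07) = 16.39 m
R = ρL/A = (6.66×10^-8)(16.39)/(3.6638e-07) = 2.98 Ω
R(198 °C) = 2.98 × (1 + 0.0059×198) = 6.46 Ω

6.46 Ω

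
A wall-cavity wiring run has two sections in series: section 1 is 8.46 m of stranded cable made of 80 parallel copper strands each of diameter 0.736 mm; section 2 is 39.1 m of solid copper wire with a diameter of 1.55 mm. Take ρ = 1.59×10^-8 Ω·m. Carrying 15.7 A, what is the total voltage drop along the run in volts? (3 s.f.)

Section 1: A_strand = π(3.6800e-04)² = 4.254e-07 m²; R₁ = ρL/(N·A_s) = (1.59×10^-8)(8.46)/(80×4.254e-07) = 0.003952 Ω
Section 2: A = π(d/2)² = π(7.7500e-04 m)² = 1.887e-06 m²
R₂ = (1.59×10^-8)(39.1)/(1.887e-06) = 0.3295 Ω
R = R₁ + R₂ = 0.3334 Ω
V = IR = 15.7 × 0.3334 = 5.23 V

5.23 V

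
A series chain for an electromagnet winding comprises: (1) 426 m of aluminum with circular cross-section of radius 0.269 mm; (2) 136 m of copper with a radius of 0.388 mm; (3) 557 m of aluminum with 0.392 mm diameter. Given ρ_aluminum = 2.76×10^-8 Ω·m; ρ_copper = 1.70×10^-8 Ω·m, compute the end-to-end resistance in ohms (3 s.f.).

Seg 1: A = πr² = π(2.6900e-04 m)² = 2.273e-07 m²
R_1 = (2.76×10^-8)(426)/(2.273e-07) = 51.72 Ω
Seg 2: A = πr² = π(3.8800e-04 m)² = 4.729e-07 m²
R_2 = (1.70×10^-8)(136)/(4.729e-07) = 4.888 Ω
Seg 3: A = π(d/2)² = π(1.9600e-04 m)² = 1.207e-07 m²
R_3 = (2.76×10^-8)(557)/(1.207e-07) = 127.4 Ω
R_total = R_1 + R_2 + R_3 = 184 Ω

184 Ω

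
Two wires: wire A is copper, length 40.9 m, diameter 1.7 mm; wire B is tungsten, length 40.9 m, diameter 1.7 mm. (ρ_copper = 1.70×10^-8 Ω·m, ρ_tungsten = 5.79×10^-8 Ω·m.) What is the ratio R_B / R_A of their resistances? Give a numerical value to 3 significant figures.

R ∝ ρL/d², so R_B/R_A = (ρ_B/ρ_A)
= (5.79×10^-8/1.70×10^-8) = 3.41

3.41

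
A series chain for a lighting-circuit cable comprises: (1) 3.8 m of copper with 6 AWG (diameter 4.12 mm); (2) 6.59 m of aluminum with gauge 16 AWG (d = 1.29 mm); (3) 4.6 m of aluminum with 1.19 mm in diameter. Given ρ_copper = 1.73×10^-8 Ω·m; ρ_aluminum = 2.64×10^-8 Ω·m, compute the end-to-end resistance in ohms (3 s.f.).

Seg 1: A = π(4.12/2 mm)² = π(2.0600e-03 m)² = 1.333e-05 m²
R_1 = (1.73×10^-8)(3.8)/(1.333e-05) = 0.004931 Ω
Seg 2: A = π(1.29/2 mm)² = π(6.4500e-04 m)² = 1.307e-06 m²
R_2 = (2.64×10^-8)(6.59)/(1.307e-06) = 0.1331 Ω
Seg 3: A = π(d/2)² = π(5.9500e-04 m)² = 1.112e-06 m²
R_3 = (2.64×10^-8)(4.6)/(1.112e-06) = 0.1092 Ω
R_total = R_1 + R_2 + R_3 = 0.247 Ω

0.247 Ω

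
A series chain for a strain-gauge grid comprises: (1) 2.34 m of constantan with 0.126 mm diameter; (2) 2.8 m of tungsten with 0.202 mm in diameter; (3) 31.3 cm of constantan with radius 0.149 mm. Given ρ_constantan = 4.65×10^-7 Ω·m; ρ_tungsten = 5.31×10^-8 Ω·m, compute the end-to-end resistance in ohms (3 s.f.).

Seg 1: A = π(d/2)² = π(6.3000e-05 m)² = 1.247e-08 m²
R_1 = (4.65×10^-7)(2.34)/(1.247e-08) = 87.26 Ω
Seg 2: A = π(d/2)² = π(1.0100e-04 m)² = 3.205e-08 m²
R_2 = (5.31×10^-8)(2.8)/(3.205e-08) = 4.639 Ω
Seg 3: A = πr² = π(1.4900e-04 m)² = 6.975e-08 m²
R_3 = (4.65×10^-7)(0.313)/(6.975e-08) = 2.087 Ω
R_total = R_1 + R_2 + R_3 = 94.0 Ω

94.0 Ω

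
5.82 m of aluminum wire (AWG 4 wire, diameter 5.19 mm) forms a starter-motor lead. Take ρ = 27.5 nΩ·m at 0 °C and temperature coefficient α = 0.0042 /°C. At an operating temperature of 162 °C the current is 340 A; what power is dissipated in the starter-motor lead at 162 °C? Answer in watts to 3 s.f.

ρ = 27.5 nΩ·m = 2.75×10^-8 Ω·m
A = π(5.19/2 mm)² = π(2.5950e-03 m)² = 2.116e-05 m²
R₍0₎ = ρL/A = (2.75×10^-8)(5.82)/(2.116e-05) = 0.007565 Ω
R₍162₎ = R₍0₎(1 + αΔT) = 0.007565 × (1 + 0.0042×162) = 0.01271 Ω
P = I²R = (340)² × 0.01271 = 1470 W

1470 W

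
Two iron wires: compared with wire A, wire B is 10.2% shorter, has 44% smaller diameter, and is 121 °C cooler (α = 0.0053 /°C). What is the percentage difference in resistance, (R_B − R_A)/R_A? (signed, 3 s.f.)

2.71%

R ∝ ρL/d² with ρ ∝ (1+αΔT), so R_B/R_A = (1 − 10.2/100) × (1 − 44/100)⁻² × (1 − 0.0053×121)
= 0.898 × 3.189 × 0.3587 = 1.027
(R_B − R_A)/R_A = 1.027 − 1 = 2.71%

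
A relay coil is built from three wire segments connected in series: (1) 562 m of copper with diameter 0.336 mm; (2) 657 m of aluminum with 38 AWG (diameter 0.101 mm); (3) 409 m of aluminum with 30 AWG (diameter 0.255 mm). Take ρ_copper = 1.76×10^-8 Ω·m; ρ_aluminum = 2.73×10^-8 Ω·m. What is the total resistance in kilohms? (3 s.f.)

Seg 1: A = π(d/2)² = π(1.6800e-04 m)² = 8.867e-08 m²
R_1 = (1.76×10^-8)(562)/(8.867e-08) = 111.6 Ω
Seg 2: A = π(0.101/2 mm)² = π(5.0500e-05 m)² = 8.012e-09 m²
R_2 = (2.73×10^-8)(657)/(8.012e-09) = 2239 Ω
Seg 3: A = π(0.255/2 mm)² = π(1.2750e-04 m)² = 5.107e-08 m²
R_3 = (2.73×10^-8)(409)/(5.107e-08) = 218.6 Ω
R_total = R_1 + R_2 + R_3 = 2.57 kΩ

2.57 kΩ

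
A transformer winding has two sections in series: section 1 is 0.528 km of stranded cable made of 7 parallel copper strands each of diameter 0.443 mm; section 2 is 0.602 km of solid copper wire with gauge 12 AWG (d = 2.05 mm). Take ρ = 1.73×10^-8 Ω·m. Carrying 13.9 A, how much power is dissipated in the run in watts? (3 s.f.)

2250 W

Section 1: A_strand = π(2.2150e-04)² = 1.541e-07 m²; R₁ = ρL/(N·A_s) = (1.73×10^-8)(528)/(7×1.541e-07) = 8.466 Ω
Section 2: A = π(2.05/2 mm)² = π(1.0250e-03 m)² = 3.301e-06 m²
R₂ = (1.73×10^-8)(602)/(3.301e-06) = 3.155 Ω
R = R₁ + R₂ = 11.62 Ω
P = I²R = (13.9)² × 11.62 = 2250 W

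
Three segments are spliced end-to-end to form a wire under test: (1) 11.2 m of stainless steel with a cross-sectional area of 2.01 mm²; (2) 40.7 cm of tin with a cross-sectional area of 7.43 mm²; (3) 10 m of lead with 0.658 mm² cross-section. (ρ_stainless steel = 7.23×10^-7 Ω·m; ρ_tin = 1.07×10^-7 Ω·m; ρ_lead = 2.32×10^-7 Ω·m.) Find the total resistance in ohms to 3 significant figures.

Seg 1: A = 2.01 mm² = 2.010e-06 m²
R_1 = (7.23×10^-7)(11.2)/(2.010e-06) = 4.029 Ω
Seg 2: A = 7.43 mm² = 7.430e-06 m²
R_2 = (1.07×10^-7)(0.407)/(7.430e-06) = 0.005861 Ω
Seg 3: A = 0.658 mm² = 6.580e-07 m²
R_3 = (2.32×10^-7)(10)/(6.580e-07) = 3.526 Ω
R_total = R_1 + R_2 + R_3 = 7.56 Ω

7.56 Ω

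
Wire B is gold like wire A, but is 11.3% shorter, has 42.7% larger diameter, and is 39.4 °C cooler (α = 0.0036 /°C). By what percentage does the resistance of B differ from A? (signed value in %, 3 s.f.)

R ∝ ρL/d² with ρ ∝ (1+αΔT), so R_B/R_A = (1 − 11.3/100) × (1 + 42.7/100)⁻² × (1 − 0.0036×39.4)
= 0.887 × 0.4911 × 0.8582 = 0.3738
(R_B − R_A)/R_A = 0.3738 − 1 = -62.6%

-62.6%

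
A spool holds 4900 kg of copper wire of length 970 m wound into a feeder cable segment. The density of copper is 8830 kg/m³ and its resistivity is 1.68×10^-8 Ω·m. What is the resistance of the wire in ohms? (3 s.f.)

0.0285 Ω

A = m/(density·L) = 4900/(8830×970) = 5.7209e-04 m²
R = ρL/A = (1.68×10^-8)(970)/(5.7209e-04) = 0.0285 Ω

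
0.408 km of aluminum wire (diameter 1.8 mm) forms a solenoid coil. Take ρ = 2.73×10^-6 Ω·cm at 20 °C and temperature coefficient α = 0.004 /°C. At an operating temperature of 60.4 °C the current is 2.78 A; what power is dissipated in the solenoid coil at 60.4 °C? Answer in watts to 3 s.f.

39.3 W

ρ = 2.73×10^-6 Ω·cm = 2.73×10^-8 Ω·m
A = π(d/2)² = π(9.0000e-04 m)² = 2.545e-06 m²
R₍20₎ = ρL/A = (2.73×10^-8)(408)/(2.545e-06) = 4.377 Ω
R₍60.4₎ = R₍20₎(1 + αΔT) = 4.377 × (1 + 0.004×40.4) = 5.084 Ω
P = I²R = (2.78)² × 5.084 = 39.3 W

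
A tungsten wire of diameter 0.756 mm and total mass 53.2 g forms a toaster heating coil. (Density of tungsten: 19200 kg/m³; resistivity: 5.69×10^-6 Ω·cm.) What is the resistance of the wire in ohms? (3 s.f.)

0.782 Ω

ρ = 5.69×10^-6 Ω·cm = 5.69×10^-8 Ω·m
A = π(d/2)² = π(3.7800e-04 m)² = 4.4888e-07 m²
L = m/(density·A) = 0.0532/(19200×4.4888e-07) = 6.173 m
R = ρL/A = (5.69×10^-8)(6.173)/(4.4888e-07) = 0.782 Ω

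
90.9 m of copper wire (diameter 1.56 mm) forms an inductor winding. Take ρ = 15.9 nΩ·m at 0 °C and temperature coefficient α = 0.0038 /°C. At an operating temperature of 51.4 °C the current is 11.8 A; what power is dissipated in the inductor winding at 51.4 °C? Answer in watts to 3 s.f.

126 W

ρ = 15.9 nΩ·m = 1.59×10^-8 Ω·m
A = π(d/2)² = π(7.8000e-04 m)² = 1.911e-06 m²
R₍0₎ = ρL/A = (1.59×10^-8)(90.9)/(1.911e-06) = 0.7562 Ω
R₍51.4₎ = R₍0₎(1 + αΔT) = 0.7562 × (1 + 0.0038×51.4) = 0.9039 Ω
P = I²R = (11.8)² × 0.9039 = 126 W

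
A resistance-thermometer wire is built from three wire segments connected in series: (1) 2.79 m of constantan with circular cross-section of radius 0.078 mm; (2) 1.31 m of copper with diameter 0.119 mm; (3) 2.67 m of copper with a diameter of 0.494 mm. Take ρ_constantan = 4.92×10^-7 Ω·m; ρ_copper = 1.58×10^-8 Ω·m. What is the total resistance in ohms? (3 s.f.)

73.9 Ω

Seg 1: A = πr² = π(7.8000e-05 m)² = 1.911e-08 m²
R_1 = (4.92×10^-7)(2.79)/(1.911e-08) = 71.82 Ω
Seg 2: A = π(d/2)² = π(5.9500e-05 m)² = 1.112e-08 m²
R_2 = (1.58×10^-8)(1.31)/(1.112e-08) = 1.861 Ω
Seg 3: A = π(d/2)² = π(2.4700e-04 m)² = 1.917e-07 m²
R_3 = (1.58×10^-8)(2.67)/(1.917e-07) = 0.2201 Ω
R_total = R_1 + R_2 + R_3 = 73.9 Ω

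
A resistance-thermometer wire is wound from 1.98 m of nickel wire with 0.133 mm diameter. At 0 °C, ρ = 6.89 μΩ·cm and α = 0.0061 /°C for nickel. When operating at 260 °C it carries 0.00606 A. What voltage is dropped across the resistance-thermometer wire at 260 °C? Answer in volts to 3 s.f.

0.154 V

ρ = 6.89 μΩ·cm = 6.89×10^-8 Ω·m
A = π(d/2)² = π(6.6500e-05 m)² = 1.389e-08 m²
R₍0₎ = ρL/A = (6.89×10^-8)(1.98)/(1.389e-08) = 9.82 Ω
R₍260₎ = R₍0₎(1 + αΔT) = 9.82 × (1 + 0.0061×260) = 25.39 Ω
V = IR = 0.00606 × 25.39 = 0.154 V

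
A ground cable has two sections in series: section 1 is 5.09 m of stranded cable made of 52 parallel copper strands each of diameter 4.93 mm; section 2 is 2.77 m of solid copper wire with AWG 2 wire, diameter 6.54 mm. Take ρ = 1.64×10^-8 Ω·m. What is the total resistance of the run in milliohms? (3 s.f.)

Section 1: A_strand = π(2.4650e-03)² = 1.909e-05 m²; R₁ = ρL/(N·A_s) = (1.64×10^-8)(5.09)/(52×1.909e-05) = 8.410×10^-5 Ω
Section 2: A = π(6.54/2 mm)² = π(3.2700e-03 m)² = 3.359e-05 m²
R₂ = (1.64×10^-8)(2.77)/(3.359e-05) = 0.001352 Ω
R = R₁ + R₂ = 1.44 mΩ

1.44 mΩ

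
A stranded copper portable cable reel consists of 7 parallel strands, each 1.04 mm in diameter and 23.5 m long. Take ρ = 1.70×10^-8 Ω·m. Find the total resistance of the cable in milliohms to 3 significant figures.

67.2 mΩ

A_strand = π(5.2000e-04 m)² = 8.495e-07 m²
R_strand = ρL/A = (1.70×10^-8)(23.5)/(8.495e-07) = 0.4703 Ω
R_total = R_strand/N = 0.4703/7 = 67.2 mΩ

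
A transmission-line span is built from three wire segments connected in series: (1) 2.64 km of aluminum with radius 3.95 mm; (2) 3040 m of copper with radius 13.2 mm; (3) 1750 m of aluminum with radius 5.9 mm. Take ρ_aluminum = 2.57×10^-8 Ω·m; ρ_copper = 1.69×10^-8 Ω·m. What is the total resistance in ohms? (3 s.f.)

1.89 Ω

Seg 1: A = πr² = π(3.9500e-03 m)² = 4.902e-05 m²
R_1 = (2.57×10^-8)(2640)/(4.902e-05) = 1.384 Ω
Seg 2: A = πr² = π(1.3200e-02 m)² = 5.474e-04 m²
R_2 = (1.69×10^-8)(3040)/(5.474e-04) = 0.09386 Ω
Seg 3: A = πr² = π(5.9000e-03 m)² = 1.094e-04 m²
R_3 = (2.57×10^-8)(1750)/(1.094e-04) = 0.4113 Ω
R_total = R_1 + R_2 + R_3 = 1.89 Ω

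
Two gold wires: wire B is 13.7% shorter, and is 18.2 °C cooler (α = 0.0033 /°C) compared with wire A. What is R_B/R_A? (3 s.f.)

0.811

R ∝ ρL/d² with ρ ∝ (1+αΔT), so R_B/R_A = (1 − 13.7/100) × (1 − 0.0033×18.2)
= 0.863 × 0.9399 = 0.811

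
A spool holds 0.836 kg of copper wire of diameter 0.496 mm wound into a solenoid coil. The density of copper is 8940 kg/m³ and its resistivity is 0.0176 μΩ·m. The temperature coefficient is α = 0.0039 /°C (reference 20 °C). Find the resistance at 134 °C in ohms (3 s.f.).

63.7 Ω

ρ = 0.0176 μΩ·m = 1.76×10^-8 Ω·m
A = π(d/2)² = π(2.4800e-04 m)² = 1.9322e-07 m²
L = m/(density·A) = 0.836/(8940×1.9322e-07) = 484 m
R = ρL/A = (1.76×10^-8)(484)/(1.9322e-07) = 44.08 Ω
R(134 °C) = 44.08 × (1 + 0.0039×114) = 63.7 Ω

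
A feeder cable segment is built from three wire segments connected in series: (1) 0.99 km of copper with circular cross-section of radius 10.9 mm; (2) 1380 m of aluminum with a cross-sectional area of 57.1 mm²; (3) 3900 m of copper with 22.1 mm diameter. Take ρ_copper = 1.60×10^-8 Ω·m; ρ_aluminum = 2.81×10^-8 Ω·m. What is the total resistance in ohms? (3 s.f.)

0.884 Ω

Seg 1: A = πr² = π(1.0900e-02 m)² = 3.733e-04 m²
R_1 = (1.60×10^-8)(990)/(3.733e-04) = 0.04244 Ω
Seg 2: A = 57.1 mm² = 5.710e-05 m²
R_2 = (2.81×10^-8)(1380)/(5.710e-05) = 0.6791 Ω
Seg 3: A = π(d/2)² = π(1.1050e-02 m)² = 3.836e-04 m²
R_3 = (1.60×10^-8)(3900)/(3.836e-04) = 0.1627 Ω
R_total = R_1 + R_2 + R_3 = 0.884 Ω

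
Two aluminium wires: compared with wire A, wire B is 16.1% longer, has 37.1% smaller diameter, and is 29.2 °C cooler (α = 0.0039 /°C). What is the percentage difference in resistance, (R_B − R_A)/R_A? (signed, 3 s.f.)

R ∝ ρL/d² with ρ ∝ (1+αΔT), so R_B/R_A = (1 + 16.1/100) × (1 − 37.1/100)⁻² × (1 − 0.0039×29.2)
= 1.161 × 2.527 × 0.8861 = 2.6
(R_B − R_A)/R_A = 2.6 − 1 = 160%

160%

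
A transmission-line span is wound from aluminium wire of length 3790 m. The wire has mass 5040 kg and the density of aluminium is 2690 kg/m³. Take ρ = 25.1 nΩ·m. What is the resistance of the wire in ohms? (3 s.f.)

ρ = 25.1 nΩ·m = 2.51×10^-8 Ω·m
A = m/(density·L) = 5040/(2690×3790) = 4.9436e-04 m²
R = ρL/A = (2.51×10^-8)(3790)/(4.9436e-04) = 0.192 Ω

0.192 Ω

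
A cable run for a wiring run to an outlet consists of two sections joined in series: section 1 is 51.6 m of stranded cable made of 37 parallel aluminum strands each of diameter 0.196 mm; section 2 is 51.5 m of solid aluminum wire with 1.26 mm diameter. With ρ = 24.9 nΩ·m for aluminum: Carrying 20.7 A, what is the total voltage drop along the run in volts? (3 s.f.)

ρ = 24.9 nΩ·m = 2.49×10^-8 Ω·m
Section 1: A_strand = π(9.8000e-05)² = 3.017e-08 m²; R₁ = ρL/(N·A_s) = (2.49×10^-8)(51.6)/(37×3.017e-08) = 1.151 Ω
Section 2: A = π(d/2)² = π(6.3000e-04 m)² = 1.247e-06 m²
R₂ = (2.49×10^-8)(51.5)/(1.247e-06) = 1.028 Ω
R = R₁ + R₂ = 2.179 Ω
V = IR = 20.7 × 2.179 = 45.1 V

45.1 V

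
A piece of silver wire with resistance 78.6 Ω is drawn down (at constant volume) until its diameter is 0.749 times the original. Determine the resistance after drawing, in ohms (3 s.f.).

250 Ω

Volume constant ⇒ L' = L/r² with r = 0.749. R' = ρL'/A' = ρ(L/r²)/(πr²d₀²/4) = R/r⁴.
R' = 3.177 × 78.6 = 250 Ω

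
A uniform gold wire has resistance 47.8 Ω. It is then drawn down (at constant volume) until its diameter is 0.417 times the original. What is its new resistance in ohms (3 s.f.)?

Volume constant ⇒ L' = L/r² with r = 0.417. R' = ρL'/A' = ρ(L/r²)/(πr²d₀²/4) = R/r⁴.
R' = 33.07 × 47.8 = 1580 Ω

1580 Ω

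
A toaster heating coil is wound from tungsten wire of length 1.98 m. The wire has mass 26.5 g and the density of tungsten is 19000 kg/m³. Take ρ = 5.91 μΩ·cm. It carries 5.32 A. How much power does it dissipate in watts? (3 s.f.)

4.70 W

ρ = 5.91 μΩ·cm = 5.91×10^-8 Ω·m
A = m/(density·L) = 0.0265/(19000×1.98) = 7.0441e-07 m²
R = ρL/A = (5.91×10^-8)(1.98)/(7.0441e-07) = 0.1661 Ω
P = I²R = (5.32)² × 0.1661 = 4.70 W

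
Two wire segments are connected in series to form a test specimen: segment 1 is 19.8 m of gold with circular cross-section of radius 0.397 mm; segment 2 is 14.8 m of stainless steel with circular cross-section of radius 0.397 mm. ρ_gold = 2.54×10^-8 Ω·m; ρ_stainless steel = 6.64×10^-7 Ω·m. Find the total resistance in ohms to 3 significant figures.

20.9 Ω

Segment 1: A = πr² = π(3.9700e-04 m)² = 4.951e-07 m²
R₁ = ρL/A = (2.54×10^-8)(19.8)/(4.951e-07) = 1.016 Ω
R₂ = (6.64×10^-7)(14.8)/(4.951e-07) = 19.85 Ω
R = R₁ + R₂ = 20.9 Ω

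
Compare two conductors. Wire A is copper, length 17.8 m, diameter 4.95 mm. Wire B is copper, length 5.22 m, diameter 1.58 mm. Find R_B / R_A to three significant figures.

R ∝ ρL/d², so R_B/R_A = (L_B/L_A) × (d_A/d_B)²
= (5.22/17.8) × (4.95/1.58)² = 2.88

2.88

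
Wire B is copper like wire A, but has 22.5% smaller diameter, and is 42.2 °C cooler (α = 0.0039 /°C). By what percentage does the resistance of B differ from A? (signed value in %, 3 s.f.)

39.1%

R ∝ ρL/d² with ρ ∝ (1+αΔT), so R_B/R_A = (1 − 22.5/100)⁻² × (1 − 0.0039×42.2)
= 1.665 × 0.8354 = 1.391
(R_B − R_A)/R_A = 1.391 − 1 = 39.1%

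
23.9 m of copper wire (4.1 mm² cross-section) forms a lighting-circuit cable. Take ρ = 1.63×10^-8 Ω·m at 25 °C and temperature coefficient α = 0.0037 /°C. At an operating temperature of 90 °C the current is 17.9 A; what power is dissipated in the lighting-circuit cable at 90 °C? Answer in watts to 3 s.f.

A = 4.1 mm² = 4.100e-06 m²
R₍25₎ = ρL/A = (1.63×10^-8)(23.9)/(4.100e-06) = 0.09502 Ω
R₍90₎ = R₍25₎(1 + αΔT) = 0.09502 × (1 + 0.0037×65) = 0.1179 Ω
P = I²R = (17.9)² × 0.1179 = 37.8 W

37.8 W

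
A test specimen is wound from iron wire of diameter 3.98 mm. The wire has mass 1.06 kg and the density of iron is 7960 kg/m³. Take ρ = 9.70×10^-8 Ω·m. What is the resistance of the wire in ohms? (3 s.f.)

A = π(d/2)² = π(1.9900e-03 m)² = 1.2441e-05 m²
L = m/(density·A) = 1.06/(7960×1.2441e-05) = 10.7 m
R = ρL/A = (9.70×10^-8)(10.7)/(1.2441e-05) = 0.0835 Ω

0.0835 Ω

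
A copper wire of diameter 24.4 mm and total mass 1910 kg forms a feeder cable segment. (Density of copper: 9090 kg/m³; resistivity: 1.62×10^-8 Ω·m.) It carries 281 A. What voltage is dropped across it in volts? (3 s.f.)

A = π(d/2)² = π(1.2200e-02 m)² = 4.6759e-04 m²
L = m/(density·A) = 1910/(9090×4.6759e-04) = 449.4 m
R = ρL/A = (1.62×10^-8)(449.4)/(4.6759e-04) = 0.01557 Ω
V = IR = 281 × 0.01557 = 4.37 V

4.37 V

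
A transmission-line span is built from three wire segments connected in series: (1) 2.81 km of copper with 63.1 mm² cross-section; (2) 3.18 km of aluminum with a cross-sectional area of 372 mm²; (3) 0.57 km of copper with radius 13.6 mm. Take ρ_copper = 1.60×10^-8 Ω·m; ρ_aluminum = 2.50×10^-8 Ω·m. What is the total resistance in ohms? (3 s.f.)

0.942 Ω

Seg 1: A = 63.1 mm² = 6.310e-05 m²
R_1 = (1.60×10^-8)(2810)/(6.310e-05) = 0.7125 Ω
Seg 2: A = 372 mm² = 3.720e-04 m²
R_2 = (2.50×10^-8)(3180)/(3.720e-04) = 0.2137 Ω
Seg 3: A = πr² = π(1.3600e-02 m)² = 5.811e-04 m²
R_3 = (1.60×10^-8)(570)/(5.811e-04) = 0.0157 Ω
R_total = R_1 + R_2 + R_3 = 0.942 Ω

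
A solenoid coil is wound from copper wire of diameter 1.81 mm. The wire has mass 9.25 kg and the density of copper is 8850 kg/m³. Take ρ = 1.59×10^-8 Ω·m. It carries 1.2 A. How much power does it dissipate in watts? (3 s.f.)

A = π(d/2)² = π(9.0500e-04 m)² = 2.5730e-06 m²
L = m/(density·A) = 9.25/(8850×2.5730e-06) = 406.2 m
R = ρL/A = (1.59×10^-8)(406.2)/(2.5730e-06) = 2.51 Ω
P = I²R = (1.2)² × 2.51 = 3.61 W

3.61 W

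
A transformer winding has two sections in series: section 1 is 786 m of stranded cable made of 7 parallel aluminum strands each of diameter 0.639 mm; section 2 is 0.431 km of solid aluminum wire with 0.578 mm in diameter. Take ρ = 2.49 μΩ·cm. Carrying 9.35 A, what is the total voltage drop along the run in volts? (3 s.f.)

ρ = 2.49 μΩ·cm = 2.49×10^-8 Ω·m
Section 1: A_strand = π(3.1950e-04)² = 3.207e-07 m²; R₁ = ρL/(N·A_s) = (2.49×10^-8)(786)/(7×3.207e-07) = 8.718 Ω
Section 2: A = π(d/2)² = π(2.8900e-04 m)² = 2.624e-07 m²
R₂ = (2.49×10^-8)(431)/(2.624e-07) = 40.9 Ω
R = R₁ + R₂ = 49.62 Ω
V = IR = 9.35 × 49.62 = 464 V

464 V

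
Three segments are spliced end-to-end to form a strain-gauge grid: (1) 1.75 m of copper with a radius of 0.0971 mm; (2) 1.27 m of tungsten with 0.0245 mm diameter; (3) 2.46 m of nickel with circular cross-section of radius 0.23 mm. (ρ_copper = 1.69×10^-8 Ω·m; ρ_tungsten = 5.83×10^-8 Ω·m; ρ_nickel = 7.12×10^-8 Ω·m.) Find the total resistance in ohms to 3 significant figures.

Seg 1: A = πr² = π(9.7100e-05 m)² = 2.962e-08 m²
R_1 = (1.69×10^-8)(1.75)/(2.962e-08) = 0.9985 Ω
Seg 2: A = π(d/2)² = π(1.2250e-05 m)² = 4.714e-10 m²
R_2 = (5.83×10^-8)(1.27)/(4.714e-10) = 157.1 Ω
Seg 3: A = πr² = π(2.3000e-04 m)² = 1.662e-07 m²
R_3 = (7.12×10^-8)(2.46)/(1.662e-07) = 1.054 Ω
R_total = R_1 + R_2 + R_3 = 159 Ω

159 Ω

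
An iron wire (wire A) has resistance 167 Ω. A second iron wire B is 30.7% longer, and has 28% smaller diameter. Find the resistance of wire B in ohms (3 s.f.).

421 Ω

R ∝ L/d², so R_B/R_A = (1 + 30.7/100) × (1 − 28/100)⁻²
= 1.307 × 1.929 = 2.521
R_B = 2.521 × 167 = 421 Ω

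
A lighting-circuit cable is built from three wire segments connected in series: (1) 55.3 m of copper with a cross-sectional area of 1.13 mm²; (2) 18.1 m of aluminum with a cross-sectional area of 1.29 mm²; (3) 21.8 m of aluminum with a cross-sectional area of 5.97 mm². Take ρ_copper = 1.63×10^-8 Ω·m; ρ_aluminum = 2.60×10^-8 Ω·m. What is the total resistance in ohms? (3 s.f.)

1.26 Ω

Seg 1: A = 1.13 mm² = 1.130e-06 m²
R_1 = (1.63×10^-8)(55.3)/(1.130e-06) = 0.7977 Ω
Seg 2: A = 1.29 mm² = 1.290e-06 m²
R_2 = (2.60×10^-8)(18.1)/(1.290e-06) = 0.3648 Ω
Seg 3: A = 5.97 mm² = 5.970e-06 m²
R_3 = (2.60×10^-8)(21.8)/(5.970e-06) = 0.09494 Ω
R_total = R_1 + R_2 + R_3 = 1.26 Ω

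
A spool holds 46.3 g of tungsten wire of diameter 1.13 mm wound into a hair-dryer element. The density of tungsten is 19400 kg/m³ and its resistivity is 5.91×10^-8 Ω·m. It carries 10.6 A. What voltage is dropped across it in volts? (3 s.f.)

A = π(d/2)² = π(5.6500e-04 m)² = 1.0029e-06 m²
L = m/(density·A) = 0.0463/(19400×1.0029e-06) = 2.38 m
R = ρL/A = (5.91×10^-8)(2.38)/(1.0029e-06) = 0.1402 Ω
V = IR = 10.6 × 0.1402 = 1.49 V

1.49 V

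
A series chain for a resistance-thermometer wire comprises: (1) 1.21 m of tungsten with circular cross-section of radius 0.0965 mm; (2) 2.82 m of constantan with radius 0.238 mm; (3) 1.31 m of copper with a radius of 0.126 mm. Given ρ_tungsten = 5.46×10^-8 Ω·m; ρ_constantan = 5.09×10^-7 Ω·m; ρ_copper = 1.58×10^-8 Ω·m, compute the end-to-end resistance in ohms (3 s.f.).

10.7 Ω

Seg 1: A = πr² = π(9.6500e-05 m)² = 2.926e-08 m²
R_1 = (5.46×10^-8)(1.21)/(2.926e-08) = 2.258 Ω
Seg 2: A = πr² = π(2.3800e-04 m)² = 1.780e-07 m²
R_2 = (5.09×10^-7)(2.82)/(1.780e-07) = 8.066 Ω
Seg 3: A = πr² = π(1.2600e-04 m)² = 4.988e-08 m²
R_3 = (1.58×10^-8)(1.31)/(4.988e-08) = 0.415 Ω
R_total = R_1 + R_2 + R_3 = 10.7 Ω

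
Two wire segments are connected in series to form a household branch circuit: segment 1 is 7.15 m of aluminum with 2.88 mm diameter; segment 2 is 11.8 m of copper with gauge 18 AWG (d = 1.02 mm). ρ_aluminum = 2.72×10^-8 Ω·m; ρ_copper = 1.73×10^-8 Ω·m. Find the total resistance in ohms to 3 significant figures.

Segment 1: A = π(d/2)² = π(1.4400e-03 m)² = 6.514e-06 m²
R₁ = ρL/A = (2.72×10^-8)(7.15)/(6.514e-06) = 0.02985 Ω
Segment 2: A = π(1.02/2 mm)² = π(5.1000e-04 m)² = 8.171e-07 m²
R₂ = (1.73×10^-8)(11.8)/(8.171e-07) = 0.2498 Ω
R = R₁ + R₂ = 0.280 Ω

0.280 Ω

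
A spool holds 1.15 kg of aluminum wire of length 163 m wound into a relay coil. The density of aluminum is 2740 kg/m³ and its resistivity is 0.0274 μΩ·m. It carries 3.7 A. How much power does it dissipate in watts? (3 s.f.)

ρ = 0.0274 μΩ·m = 2.74×10^-8 Ω·m
A = m/(density·L) = 1.15/(2740×163) = 2.5749e-06 m²
R = ρL/A = (2.74×10^-8)(163)/(2.5749e-06) = 1.735 Ω
P = I²R = (3.7)² × 1.735 = 23.7 W

23.7 W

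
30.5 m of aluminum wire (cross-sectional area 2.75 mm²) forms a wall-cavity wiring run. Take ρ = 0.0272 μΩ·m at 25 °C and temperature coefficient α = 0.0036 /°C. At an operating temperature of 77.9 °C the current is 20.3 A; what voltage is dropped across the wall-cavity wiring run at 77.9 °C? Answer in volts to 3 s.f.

7.29 V

ρ = 0.0272 μΩ·m = 2.72×10^-8 Ω·m
A = 2.75 mm² = 2.750e-06 m²
R₍25₎ = ρL/A = (2.72×10^-8)(30.5)/(2.750e-06) = 0.3017 Ω
R₍77.9₎ = R₍25₎(1 + αΔT) = 0.3017 × (1 + 0.0036×52.9) = 0.3591 Ω
V = IR = 20.3 × 0.3591 = 7.29 V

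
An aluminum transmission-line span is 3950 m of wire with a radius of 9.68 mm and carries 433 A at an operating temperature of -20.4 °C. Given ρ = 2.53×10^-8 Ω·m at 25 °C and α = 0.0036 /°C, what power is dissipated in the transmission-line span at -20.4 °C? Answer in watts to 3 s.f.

A = πr² = π(9.6800e-03 m)² = 2.944e-04 m²
R₍25₎ = ρL/A = (2.53×10^-8)(3950)/(2.944e-04) = 0.3395 Ω
R₍-20.4₎ = R₍25₎(1 + αΔT) = 0.3395 × (1 + 0.0036×-45.4) = 0.284 Ω
P = I²R = (433)² × 0.284 = 53200 W

53200 W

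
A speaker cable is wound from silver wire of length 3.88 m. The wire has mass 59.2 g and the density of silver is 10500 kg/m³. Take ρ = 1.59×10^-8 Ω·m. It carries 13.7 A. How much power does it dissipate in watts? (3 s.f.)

A = m/(density·L) = 0.0592/(10500×3.88) = 1.4531e-06 m²
R = ρL/A = (1.59×10^-8)(3.88)/(1.4531e-06) = 0.04245 Ω
P = I²R = (13.7)² × 0.04245 = 7.97 W

7.97 W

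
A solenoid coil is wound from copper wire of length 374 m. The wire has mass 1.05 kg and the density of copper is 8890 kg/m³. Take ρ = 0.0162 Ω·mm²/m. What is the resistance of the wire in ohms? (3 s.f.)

19.2 Ω

ρ = 0.0162 Ω·mm²/m = 1.62×10^-8 Ω·m
A = m/(density·L) = 1.05/(8890×374) = 3.1580e-07 m²
R = ρL/A = (1.62×10^-8)(374)/(3.1580e-07) = 19.2 Ω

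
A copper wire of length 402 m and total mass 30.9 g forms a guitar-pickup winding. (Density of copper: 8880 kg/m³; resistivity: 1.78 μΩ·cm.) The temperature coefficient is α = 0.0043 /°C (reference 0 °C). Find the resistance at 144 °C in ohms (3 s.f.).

1340 Ω

ρ = 1.78 μΩ·cm = 1.78×10^-8 Ω·m
A = m/(density·L) = 0.0309/(8880×402) = 8.6560e-09 m²
R = ρL/A = (1.78×10^-8)(402)/(8.6560e-09) = 826.7 Ω
R(144 °C) = 826.7 × (1 + 0.0043×144) = 1340 Ω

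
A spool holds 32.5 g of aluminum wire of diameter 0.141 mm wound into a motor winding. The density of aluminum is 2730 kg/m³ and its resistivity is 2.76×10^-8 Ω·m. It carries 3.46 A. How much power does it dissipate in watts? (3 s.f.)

A = π(d/2)² = π(7.0500e-05 m)² = 1.5615e-08 m²
L = m/(density·A) = 0.0325/(2730×1.5615e-08) = 762.4 m
R = ρL/A = (2.76×10^-8)(762.4)/(1.5615e-08) = 1348 Ω
P = I²R = (3.46)² × 1348 = 16100 W

16100 W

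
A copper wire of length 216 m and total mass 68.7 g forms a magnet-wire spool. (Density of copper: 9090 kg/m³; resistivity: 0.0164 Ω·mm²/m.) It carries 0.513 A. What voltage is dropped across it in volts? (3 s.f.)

ρ = 0.0164 Ω·mm²/m = 1.64×10^-8 Ω·m
A = m/(density·L) = 0.0687/(9090×216) = 3.4990e-08 m²
R = ρL/A = (1.64×10^-8)(216)/(3.4990e-08) = 101.2 Ω
V = IR = 0.513 × 101.2 = 51.9 V

51.9 V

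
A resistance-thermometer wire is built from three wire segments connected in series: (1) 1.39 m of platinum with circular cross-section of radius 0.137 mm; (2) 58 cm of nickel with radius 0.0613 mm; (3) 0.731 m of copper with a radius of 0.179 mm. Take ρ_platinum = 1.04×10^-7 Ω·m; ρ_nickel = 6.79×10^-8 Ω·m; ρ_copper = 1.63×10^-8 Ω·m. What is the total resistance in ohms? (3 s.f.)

5.91 Ω

Seg 1: A = πr² = π(1.3700e-04 m)² = 5.896e-08 m²
R_1 = (1.04×10^-7)(1.39)/(5.896e-08) = 2.452 Ω
Seg 2: A = πr² = π(6.1300e-05 m)² = 1.181e-08 m²
R_2 = (6.79×10^-8)(0.58)/(1.181e-08) = 3.336 Ω
Seg 3: A = πr² = π(1.7900e-04 m)² = 1.007e-07 m²
R_3 = (1.63×10^-8)(0.731)/(1.007e-07) = 0.1184 Ω
R_total = R_1 + R_2 + R_3 = 5.91 Ω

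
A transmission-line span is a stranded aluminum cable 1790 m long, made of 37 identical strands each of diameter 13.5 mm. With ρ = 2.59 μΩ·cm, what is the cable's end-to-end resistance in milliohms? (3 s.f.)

ρ = 2.59 μΩ·cm = 2.59×10^-8 Ω·m
A_strand = π(6.7500e-03 m)² = 1.431e-04 m²
R_strand = ρL/A = (2.59×10^-8)(1790)/(1.431e-04) = 0.3239 Ω
R_total = R_strand/N = 0.3239/37 = 8.75 mΩ

8.75 mΩ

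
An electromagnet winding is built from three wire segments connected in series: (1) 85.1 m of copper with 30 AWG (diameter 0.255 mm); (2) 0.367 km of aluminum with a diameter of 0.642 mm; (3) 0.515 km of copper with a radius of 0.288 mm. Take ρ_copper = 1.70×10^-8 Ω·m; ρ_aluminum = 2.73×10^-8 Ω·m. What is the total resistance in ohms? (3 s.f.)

Seg 1: A = π(0.255/2 mm)² = π(1.2750e-04 m)² = 5.107e-08 m²
R_1 = (1.70×10^-8)(85.1)/(5.107e-08) = 28.33 Ω
Seg 2: A = π(d/2)² = π(3.2100e-04 m)² = 3.237e-07 m²
R_2 = (2.73×10^-8)(367)/(3.237e-07) = 30.95 Ω
Seg 3: A = πr² = π(2.8800e-04 m)² = 2.606e-07 m²
R_3 = (1.70×10^-8)(515)/(2.606e-07) = 33.6 Ω
R_total = R_1 + R_2 + R_3 = 92.9 Ω

92.9 Ω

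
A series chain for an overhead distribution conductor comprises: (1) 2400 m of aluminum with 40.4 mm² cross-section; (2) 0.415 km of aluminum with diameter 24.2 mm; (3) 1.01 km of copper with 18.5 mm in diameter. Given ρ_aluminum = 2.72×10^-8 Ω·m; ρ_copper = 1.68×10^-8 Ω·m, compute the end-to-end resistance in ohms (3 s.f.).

Seg 1: A = 40.4 mm² = 4.040e-05 m²
R_1 = (2.72×10^-8)(2400)/(4.040e-05) = 1.616 Ω
Seg 2: A = π(d/2)² = π(1.2100e-02 m)² = 4.600e-04 m²
R_2 = (2.72×10^-8)(415)/(4.600e-04) = 0.02454 Ω
Seg 3: A = π(d/2)² = π(9.2500e-03 m)² = 2.688e-04 m²
R_3 = (1.68×10^-8)(1010)/(2.688e-04) = 0.06312 Ω
R_total = R_1 + R_2 + R_3 = 1.70 Ω

1.70 Ω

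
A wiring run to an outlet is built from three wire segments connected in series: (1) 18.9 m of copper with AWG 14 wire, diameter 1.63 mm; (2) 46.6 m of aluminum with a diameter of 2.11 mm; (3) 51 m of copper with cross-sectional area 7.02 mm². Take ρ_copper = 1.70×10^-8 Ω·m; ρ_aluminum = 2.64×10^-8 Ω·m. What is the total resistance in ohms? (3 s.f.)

Seg 1: A = π(1.63/2 mm)² = π(8.1500e-04 m)² = 2.087e-06 m²
R_1 = (1.70×10^-8)(18.9)/(2.087e-06) = 0.154 Ω
Seg 2: A = π(d/2)² = π(1.0550e-03 m)² = 3.497e-06 m²
R_2 = (2.64×10^-8)(46.6)/(3.497e-06) = 0.3518 Ω
Seg 3: A = 7.02 mm² = 7.020e-06 m²
R_3 = (1.70×10^-8)(51)/(7.020e-06) = 0.1235 Ω
R_total = R_1 + R_2 + R_3 = 0.629 Ω

0.629 Ω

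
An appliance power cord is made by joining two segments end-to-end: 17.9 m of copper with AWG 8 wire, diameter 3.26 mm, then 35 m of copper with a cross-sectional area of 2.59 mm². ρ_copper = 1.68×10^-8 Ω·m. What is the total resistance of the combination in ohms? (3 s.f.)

0.263 Ω

Segment 1: A = π(3.26/2 mm)² = π(1.6300e-03 m)² = 8.347e-06 m²
R₁ = ρL/A = (1.68×10^-8)(17.9)/(8.347e-06) = 0.03603 Ω
Segment 2: A = 2.59 mm² = 2.590e-06 m²
R₂ = (1.68×10^-8)(35)/(2.590e-06) = 0.227 Ω
R = R₁ + R₂ = 0.263 Ω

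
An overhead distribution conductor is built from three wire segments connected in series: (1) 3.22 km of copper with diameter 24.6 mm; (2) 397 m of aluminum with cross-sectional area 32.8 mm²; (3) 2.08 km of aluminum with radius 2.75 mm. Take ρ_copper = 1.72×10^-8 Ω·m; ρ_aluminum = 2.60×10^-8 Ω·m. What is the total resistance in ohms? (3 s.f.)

Seg 1: A = π(d/2)² = π(1.2300e-02 m)² = 4.753e-04 m²
R_1 = (1.72×10^-8)(3220)/(4.753e-04) = 0.1165 Ω
Seg 2: A = 32.8 mm² = 3.280e-05 m²
R_2 = (2.60×10^-8)(397)/(3.280e-05) = 0.3147 Ω
Seg 3: A = πr² = π(2.7500e-03 m)² = 2.376e-05 m²
R_3 = (2.60×10^-8)(2080)/(2.376e-05) = 2.276 Ω
R_total = R_1 + R_2 + R_3 = 2.71 Ω

2.71 Ω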